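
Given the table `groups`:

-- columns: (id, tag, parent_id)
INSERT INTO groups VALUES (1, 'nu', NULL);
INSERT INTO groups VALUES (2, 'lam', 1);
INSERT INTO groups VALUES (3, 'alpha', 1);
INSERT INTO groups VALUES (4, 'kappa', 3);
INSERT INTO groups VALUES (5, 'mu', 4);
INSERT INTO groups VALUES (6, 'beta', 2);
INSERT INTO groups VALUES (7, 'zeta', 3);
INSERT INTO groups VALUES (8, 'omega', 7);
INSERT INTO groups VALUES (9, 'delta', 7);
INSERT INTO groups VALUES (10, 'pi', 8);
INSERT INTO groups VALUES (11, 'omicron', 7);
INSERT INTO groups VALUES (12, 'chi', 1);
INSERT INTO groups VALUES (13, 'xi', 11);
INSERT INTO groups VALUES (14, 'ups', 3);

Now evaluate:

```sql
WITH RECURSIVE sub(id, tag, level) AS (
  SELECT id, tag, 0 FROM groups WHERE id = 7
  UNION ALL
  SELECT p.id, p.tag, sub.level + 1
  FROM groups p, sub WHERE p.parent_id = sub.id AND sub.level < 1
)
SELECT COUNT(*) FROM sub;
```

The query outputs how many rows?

4

Base: id=7 (zeta) at level 0.
Iteration 1: rows with parent_id in {7} -> omega (id 8, level 1), delta (id 9, level 1), omicron (id 11, level 1).
Iteration 2: level < 1 fails for all current rows; recursion stops.
Total rows emitted: 4.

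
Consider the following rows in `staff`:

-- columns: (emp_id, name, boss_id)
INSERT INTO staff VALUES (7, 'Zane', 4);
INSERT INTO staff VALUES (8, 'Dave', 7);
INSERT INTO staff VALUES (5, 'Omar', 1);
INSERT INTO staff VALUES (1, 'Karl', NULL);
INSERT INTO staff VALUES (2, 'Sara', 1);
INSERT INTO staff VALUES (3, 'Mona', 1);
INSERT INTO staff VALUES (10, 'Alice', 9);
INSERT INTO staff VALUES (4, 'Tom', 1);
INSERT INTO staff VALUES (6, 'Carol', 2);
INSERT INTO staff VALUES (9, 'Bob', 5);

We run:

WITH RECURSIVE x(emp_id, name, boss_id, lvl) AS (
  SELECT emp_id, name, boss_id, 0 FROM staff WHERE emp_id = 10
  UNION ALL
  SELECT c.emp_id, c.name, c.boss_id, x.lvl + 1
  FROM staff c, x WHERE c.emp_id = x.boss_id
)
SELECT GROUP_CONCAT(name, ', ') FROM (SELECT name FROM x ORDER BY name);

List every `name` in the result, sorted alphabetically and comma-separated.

Alice, Bob, Karl, Omar

Base: emp_id=10 (Alice), boss_id=9, lvl 0.
Iteration 1: join on emp_id=9 -> Bob (id 9, boss_id=5, lvl 1).
Iteration 2: join on emp_id=5 -> Omar (id 5, boss_id=1, lvl 2).
Iteration 3: join on emp_id=1 -> Karl (id 1, boss_id=NULL, lvl 3).
Iteration 4: boss_id is NULL; no match; recursion stops.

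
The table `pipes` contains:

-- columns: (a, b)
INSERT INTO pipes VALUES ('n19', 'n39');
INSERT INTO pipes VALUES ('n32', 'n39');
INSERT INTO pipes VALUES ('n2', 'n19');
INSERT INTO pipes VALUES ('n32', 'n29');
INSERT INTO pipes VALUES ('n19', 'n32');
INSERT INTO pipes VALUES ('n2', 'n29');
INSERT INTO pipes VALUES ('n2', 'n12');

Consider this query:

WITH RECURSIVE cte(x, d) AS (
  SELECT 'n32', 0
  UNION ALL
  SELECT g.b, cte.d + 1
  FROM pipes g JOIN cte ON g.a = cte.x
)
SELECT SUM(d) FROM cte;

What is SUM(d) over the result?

2

Base: (n32, d=0).
Iteration 1: edges from {n32} -> (n29, d=1), (n39, d=1).
Iteration 2: no outgoing edges from {n29,n39}; recursion stops.
SUM(d) = 0 + 1 + 1 = 2.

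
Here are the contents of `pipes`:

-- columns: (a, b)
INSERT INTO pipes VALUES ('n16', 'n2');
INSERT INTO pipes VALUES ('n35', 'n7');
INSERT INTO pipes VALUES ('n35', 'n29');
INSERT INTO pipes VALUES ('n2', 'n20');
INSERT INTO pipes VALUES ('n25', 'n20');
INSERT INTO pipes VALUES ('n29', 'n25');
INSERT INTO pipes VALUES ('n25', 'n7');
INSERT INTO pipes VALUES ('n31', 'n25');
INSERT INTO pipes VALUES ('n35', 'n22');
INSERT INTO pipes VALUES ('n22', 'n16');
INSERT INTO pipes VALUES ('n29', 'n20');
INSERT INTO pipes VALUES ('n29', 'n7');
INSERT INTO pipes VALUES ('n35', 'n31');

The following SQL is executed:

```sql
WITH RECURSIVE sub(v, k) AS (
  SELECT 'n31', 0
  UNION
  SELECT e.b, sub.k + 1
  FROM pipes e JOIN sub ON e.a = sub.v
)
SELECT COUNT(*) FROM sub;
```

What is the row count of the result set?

4

Base: (n31, k=0).
Iteration 1: edges from {n31} -> (n25, k=1).
Iteration 2: edges from {n25} -> (n20, k=2), (n7, k=2).
Iteration 3: no outgoing edges from {n20,n7}; recursion stops.
Total rows emitted: 4.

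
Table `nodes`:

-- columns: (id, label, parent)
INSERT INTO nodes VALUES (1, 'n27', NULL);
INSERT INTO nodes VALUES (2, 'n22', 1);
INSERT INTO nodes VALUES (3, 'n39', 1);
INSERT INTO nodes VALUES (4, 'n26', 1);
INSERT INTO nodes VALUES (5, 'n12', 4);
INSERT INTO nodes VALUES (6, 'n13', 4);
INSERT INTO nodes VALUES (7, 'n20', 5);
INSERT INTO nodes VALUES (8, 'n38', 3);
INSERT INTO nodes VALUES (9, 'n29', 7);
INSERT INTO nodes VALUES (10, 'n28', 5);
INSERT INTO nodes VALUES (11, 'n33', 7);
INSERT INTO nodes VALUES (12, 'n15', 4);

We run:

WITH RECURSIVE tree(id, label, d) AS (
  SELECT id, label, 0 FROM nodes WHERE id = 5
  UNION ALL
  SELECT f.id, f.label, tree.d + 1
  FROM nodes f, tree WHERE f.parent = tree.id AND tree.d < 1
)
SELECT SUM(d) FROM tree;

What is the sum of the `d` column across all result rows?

Base: id=5 (n12) at d 0.
Iteration 1: rows with parent in {5} -> n20 (id 7, d 1), n28 (id 10, d 1).
Iteration 2: d < 1 fails for all current rows; recursion stops.
SUM(d) = 0 + 1 + 1 = 2.

2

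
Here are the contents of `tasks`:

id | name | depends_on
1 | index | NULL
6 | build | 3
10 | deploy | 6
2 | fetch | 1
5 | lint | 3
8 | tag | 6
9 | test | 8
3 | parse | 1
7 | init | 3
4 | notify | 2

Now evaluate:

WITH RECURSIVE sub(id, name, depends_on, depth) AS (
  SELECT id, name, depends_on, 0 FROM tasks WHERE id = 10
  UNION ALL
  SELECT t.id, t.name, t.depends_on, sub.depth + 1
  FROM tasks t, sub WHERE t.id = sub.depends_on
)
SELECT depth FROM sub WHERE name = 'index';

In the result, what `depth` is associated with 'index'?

3

Base: id=10 (deploy), depends_on=6, depth 0.
Iteration 1: join on id=6 -> build (id 6, depends_on=3, depth 1).
Iteration 2: join on id=3 -> parse (id 3, depends_on=1, depth 2).
Iteration 3: join on id=1 -> index (id 1, depends_on=NULL, depth 3).
Iteration 4: depends_on is NULL; no match; recursion stops.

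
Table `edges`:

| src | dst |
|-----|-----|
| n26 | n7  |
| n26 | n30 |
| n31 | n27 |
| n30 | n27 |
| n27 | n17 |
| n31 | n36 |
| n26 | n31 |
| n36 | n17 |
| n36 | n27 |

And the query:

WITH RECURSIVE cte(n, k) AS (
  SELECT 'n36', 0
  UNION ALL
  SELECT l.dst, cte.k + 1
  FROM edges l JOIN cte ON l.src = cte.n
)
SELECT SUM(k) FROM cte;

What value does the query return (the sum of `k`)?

Base: (n36, k=0).
Iteration 1: edges from {n36} -> (n17, k=1), (n27, k=1).
Iteration 2: edges from {n17,n27} -> (n17, k=2).
Iteration 3: no outgoing edges from {n17}; recursion stops.
SUM(k) = 0 + 1 + 1 + 2 = 4.

4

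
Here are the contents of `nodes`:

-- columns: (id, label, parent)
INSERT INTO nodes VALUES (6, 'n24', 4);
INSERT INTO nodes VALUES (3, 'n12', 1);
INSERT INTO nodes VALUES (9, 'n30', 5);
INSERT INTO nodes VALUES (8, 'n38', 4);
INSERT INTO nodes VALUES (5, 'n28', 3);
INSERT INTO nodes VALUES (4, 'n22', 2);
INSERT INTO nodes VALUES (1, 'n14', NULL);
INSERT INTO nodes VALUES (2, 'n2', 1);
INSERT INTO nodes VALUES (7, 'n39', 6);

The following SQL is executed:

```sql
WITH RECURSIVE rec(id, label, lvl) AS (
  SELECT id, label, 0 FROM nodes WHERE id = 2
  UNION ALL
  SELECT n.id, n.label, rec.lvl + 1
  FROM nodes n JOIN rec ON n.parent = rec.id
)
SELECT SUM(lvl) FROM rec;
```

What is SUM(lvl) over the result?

Base: id=2 (n2) at lvl 0.
Iteration 1: rows with parent in {2} -> n22 (id 4, lvl 1).
Iteration 2: rows with parent in {4} -> n24 (id 6, lvl 2), n38 (id 8, lvl 2).
Iteration 3: rows with parent in {6,8} -> n39 (id 7, lvl 3).
Iteration 4: no rows with parent in {7}; recursion stops.
SUM(lvl) = 0 + 1 + 2 + 2 + 3 = 8.

8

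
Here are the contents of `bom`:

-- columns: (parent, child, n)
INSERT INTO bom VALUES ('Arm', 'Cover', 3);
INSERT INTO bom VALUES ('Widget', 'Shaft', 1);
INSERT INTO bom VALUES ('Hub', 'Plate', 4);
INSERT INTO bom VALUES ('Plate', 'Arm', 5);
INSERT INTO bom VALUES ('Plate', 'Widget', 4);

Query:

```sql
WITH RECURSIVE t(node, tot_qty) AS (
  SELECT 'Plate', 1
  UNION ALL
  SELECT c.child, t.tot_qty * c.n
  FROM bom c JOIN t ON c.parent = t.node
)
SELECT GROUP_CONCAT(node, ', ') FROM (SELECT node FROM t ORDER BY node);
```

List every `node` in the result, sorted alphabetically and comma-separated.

Base: (Plate, tot_qty=1).
Iteration 1: components of {Plate} -> Arm = 1*5 = 5, Widget = 1*4 = 4.
Iteration 2: components of {Arm,Widget} -> Cover = 5*3 = 15, Shaft = 4*1 = 4.
Iteration 3: no further components; recursion stops.

Arm, Cover, Plate, Shaft, Widget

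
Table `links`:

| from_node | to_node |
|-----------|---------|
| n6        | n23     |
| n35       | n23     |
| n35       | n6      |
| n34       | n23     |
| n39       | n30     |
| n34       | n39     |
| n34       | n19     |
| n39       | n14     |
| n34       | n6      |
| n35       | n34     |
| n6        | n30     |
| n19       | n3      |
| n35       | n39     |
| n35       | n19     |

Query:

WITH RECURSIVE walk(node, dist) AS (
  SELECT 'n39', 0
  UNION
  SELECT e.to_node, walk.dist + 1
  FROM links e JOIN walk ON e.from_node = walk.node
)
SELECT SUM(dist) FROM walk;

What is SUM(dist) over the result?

Base: (n39, dist=0).
Iteration 1: edges from {n39} -> (n14, dist=1), (n30, dist=1).
Iteration 2: no outgoing edges from {n14,n30}; recursion stops.
SUM(dist) = 0 + 1 + 1 = 2.

2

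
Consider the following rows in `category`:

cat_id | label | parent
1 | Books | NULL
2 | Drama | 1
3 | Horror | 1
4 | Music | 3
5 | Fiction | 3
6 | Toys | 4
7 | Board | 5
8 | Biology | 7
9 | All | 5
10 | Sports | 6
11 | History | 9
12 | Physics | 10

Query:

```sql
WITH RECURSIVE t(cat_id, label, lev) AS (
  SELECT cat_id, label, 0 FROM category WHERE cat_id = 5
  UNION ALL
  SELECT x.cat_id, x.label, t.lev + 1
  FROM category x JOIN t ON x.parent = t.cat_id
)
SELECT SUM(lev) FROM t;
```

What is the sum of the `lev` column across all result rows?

Base: cat_id=5 (Fiction) at lev 0.
Iteration 1: rows with parent in {5} -> Board (id 7, lev 1), All (id 9, lev 1).
Iteration 2: rows with parent in {7,9} -> Biology (id 8, lev 2), History (id 11, lev 2).
Iteration 3: no rows with parent in {8,11}; recursion stops.
SUM(lev) = 0 + 1 + 1 + 2 + 2 = 6.

6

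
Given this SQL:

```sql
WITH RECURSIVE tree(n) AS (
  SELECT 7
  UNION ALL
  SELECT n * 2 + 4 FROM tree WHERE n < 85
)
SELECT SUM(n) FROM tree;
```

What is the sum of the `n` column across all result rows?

Base: n=7.
Iteration 1: 7 < 85 holds -> n = 7 * 2 + 4 = 18.
Iteration 2: 18 < 85 holds -> n = 18 * 2 + 4 = 40.
Iteration 3: 40 < 85 holds -> n = 40 * 2 + 4 = 84.
Iteration 4: 84 < 85 holds -> n = 84 * 2 + 4 = 172.
Iteration 5: 172 < 85 fails; recursion stops.
SUM(n) = 7 + 18 + 40 + 84 + 172 = 321.

321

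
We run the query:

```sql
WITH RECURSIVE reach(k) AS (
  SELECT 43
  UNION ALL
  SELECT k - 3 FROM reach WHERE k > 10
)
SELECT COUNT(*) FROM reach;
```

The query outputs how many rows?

12

Base: k=43.
Iteration 1: 43 > 10 holds -> k = 43 - 3 = 40.
Iteration 2: 40 > 10 holds -> k = 40 - 3 = 37.
Iteration 3: 37 > 10 holds -> k = 37 - 3 = 34.
Iteration 4: 34 > 10 holds -> k = 34 - 3 = 31.
Iteration 5: 31 > 10 holds -> k = 31 - 3 = 28.
Iteration 6: 28 > 10 holds -> k = 28 - 3 = 25.
Iteration 7: 25 > 10 holds -> k = 25 - 3 = 22.
Iteration 8: 22 > 10 holds -> k = 22 - 3 = 19.
Iteration 9: 19 > 10 holds -> k = 19 - 3 = 16.
Iteration 10: 16 > 10 holds -> k = 16 - 3 = 13.
Iteration 11: 13 > 10 holds -> k = 13 - 3 = 10.
Iteration 12: 10 > 10 fails; recursion stops.
Total rows emitted: 12.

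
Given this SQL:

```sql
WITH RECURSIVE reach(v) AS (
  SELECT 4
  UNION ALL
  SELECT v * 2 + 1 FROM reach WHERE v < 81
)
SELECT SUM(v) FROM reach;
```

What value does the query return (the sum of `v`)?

Base: v=4.
Iteration 1: 4 < 81 holds -> v = 4 * 2 + 1 = 9.
Iteration 2: 9 < 81 holds -> v = 9 * 2 + 1 = 19.
Iteration 3: 19 < 81 holds -> v = 19 * 2 + 1 = 39.
Iteration 4: 39 < 81 holds -> v = 39 * 2 + 1 = 79.
Iteration 5: 79 < 81 holds -> v = 79 * 2 + 1 = 159.
Iteration 6: 159 < 81 fails; recursion stops.
SUM(v) = 4 + 9 + 19 + 39 + 79 + 159 = 309.

309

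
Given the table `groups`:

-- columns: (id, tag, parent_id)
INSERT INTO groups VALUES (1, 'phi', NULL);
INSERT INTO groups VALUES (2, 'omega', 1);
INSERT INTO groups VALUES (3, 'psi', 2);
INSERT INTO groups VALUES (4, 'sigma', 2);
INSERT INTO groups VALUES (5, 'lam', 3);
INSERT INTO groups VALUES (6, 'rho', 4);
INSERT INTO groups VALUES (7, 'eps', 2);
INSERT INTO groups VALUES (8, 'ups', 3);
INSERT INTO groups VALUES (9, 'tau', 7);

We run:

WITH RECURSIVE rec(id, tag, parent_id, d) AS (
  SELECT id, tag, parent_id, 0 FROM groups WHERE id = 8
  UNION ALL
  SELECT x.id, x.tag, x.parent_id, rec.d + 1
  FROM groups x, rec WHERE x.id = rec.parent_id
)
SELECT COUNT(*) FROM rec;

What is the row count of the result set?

Base: id=8 (ups), parent_id=3, d 0.
Iteration 1: join on id=3 -> psi (id 3, parent_id=2, d 1).
Iteration 2: join on id=2 -> omega (id 2, parent_id=1, d 2).
Iteration 3: join on id=1 -> phi (id 1, parent_id=NULL, d 3).
Iteration 4: parent_id is NULL; no match; recursion stops.
Total rows emitted: 4.

4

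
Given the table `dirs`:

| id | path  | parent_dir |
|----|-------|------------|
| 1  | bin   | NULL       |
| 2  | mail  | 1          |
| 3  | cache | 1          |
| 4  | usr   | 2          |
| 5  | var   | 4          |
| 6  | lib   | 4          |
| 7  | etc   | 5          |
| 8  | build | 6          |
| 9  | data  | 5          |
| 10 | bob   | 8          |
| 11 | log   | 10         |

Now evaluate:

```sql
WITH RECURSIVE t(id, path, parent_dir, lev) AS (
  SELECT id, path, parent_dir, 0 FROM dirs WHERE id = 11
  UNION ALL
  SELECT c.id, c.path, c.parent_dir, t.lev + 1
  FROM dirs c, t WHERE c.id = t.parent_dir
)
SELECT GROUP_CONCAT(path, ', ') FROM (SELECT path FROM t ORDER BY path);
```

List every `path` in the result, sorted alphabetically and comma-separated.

Base: id=11 (log), parent_dir=10, lev 0.
Iteration 1: join on id=10 -> bob (id 10, parent_dir=8, lev 1).
Iteration 2: join on id=8 -> build (id 8, parent_dir=6, lev 2).
Iteration 3: join on id=6 -> lib (id 6, parent_dir=4, lev 3).
Iteration 4: join on id=4 -> usr (id 4, parent_dir=2, lev 4).
Iteration 5: join on id=2 -> mail (id 2, parent_dir=1, lev 5).
Iteration 6: join on id=1 -> bin (id 1, parent_dir=NULL, lev 6).
Iteration 7: parent_dir is NULL; no match; recursion stops.

bin, bob, build, lib, log, mail, usr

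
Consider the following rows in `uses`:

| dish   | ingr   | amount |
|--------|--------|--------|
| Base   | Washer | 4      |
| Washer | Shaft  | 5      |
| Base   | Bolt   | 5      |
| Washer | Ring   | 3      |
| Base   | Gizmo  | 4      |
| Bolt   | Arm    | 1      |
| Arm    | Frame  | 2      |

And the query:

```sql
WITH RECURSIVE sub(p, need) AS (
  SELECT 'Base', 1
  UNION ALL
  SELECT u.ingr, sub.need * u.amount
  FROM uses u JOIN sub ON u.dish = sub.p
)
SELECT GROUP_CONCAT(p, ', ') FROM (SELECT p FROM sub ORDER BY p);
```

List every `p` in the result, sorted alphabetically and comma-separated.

Base: (Base, need=1).
Iteration 1: components of {Base} -> Bolt = 1*5 = 5, Gizmo = 1*4 = 4, Washer = 1*4 = 4.
Iteration 2: components of {Bolt,Gizmo,Washer} -> Arm = 5*1 = 5, Ring = 4*3 = 12, Shaft = 4*5 = 20.
Iteration 3: components of {Arm,Ring,Shaft} -> Frame = 5*2 = 10.
Iteration 4: no further components; recursion stops.

Arm, Base, Bolt, Frame, Gizmo, Ring, Shaft, Washer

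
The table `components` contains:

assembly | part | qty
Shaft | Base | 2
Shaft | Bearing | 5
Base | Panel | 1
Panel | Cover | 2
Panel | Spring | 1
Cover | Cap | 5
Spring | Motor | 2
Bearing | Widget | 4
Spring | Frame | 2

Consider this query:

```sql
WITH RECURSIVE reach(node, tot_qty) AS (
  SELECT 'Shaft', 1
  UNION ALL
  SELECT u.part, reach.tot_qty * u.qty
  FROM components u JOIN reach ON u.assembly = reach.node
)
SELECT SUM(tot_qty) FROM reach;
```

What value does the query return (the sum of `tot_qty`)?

64

Base: (Shaft, tot_qty=1).
Iteration 1: components of {Shaft} -> Base = 1*2 = 2, Bearing = 1*5 = 5.
Iteration 2: components of {Base,Bearing} -> Panel = 2*1 = 2, Widget = 5*4 = 20.
Iteration 3: components of {Panel,Widget} -> Cover = 2*2 = 4, Spring = 2*1 = 2.
Iteration 4: components of {Cover,Spring} -> Cap = 4*5 = 20, Frame = 2*2 = 4, Motor = 2*2 = 4.
Iteration 5: no further components; recursion stops.
SUM(tot_qty) = 1 + 2 + 5 + 2 + 20 + 4 + 2 + 20 + 4 + 4 = 64.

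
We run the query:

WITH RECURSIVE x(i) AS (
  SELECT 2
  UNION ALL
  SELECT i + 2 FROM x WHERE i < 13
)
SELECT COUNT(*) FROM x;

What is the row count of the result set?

7

Base: i=2.
Iteration 1: 2 < 13 holds -> i = 2 + 2 = 4.
Iteration 2: 4 < 13 holds -> i = 4 + 2 = 6.
Iteration 3: 6 < 13 holds -> i = 6 + 2 = 8.
Iteration 4: 8 < 13 holds -> i = 8 + 2 = 10.
Iteration 5: 10 < 13 holds -> i = 10 + 2 = 12.
Iteration 6: 12 < 13 holds -> i = 12 + 2 = 14.
Iteration 7: 14 < 13 fails; recursion stops.
Total rows emitted: 7.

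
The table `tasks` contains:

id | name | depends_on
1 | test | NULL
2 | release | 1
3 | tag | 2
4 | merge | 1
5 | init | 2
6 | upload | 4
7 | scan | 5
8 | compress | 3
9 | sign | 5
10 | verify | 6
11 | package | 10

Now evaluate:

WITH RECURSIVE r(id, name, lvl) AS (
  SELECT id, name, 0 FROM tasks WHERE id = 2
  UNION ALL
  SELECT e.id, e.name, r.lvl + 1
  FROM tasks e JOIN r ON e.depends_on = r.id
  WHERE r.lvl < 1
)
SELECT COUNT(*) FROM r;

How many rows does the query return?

Base: id=2 (release) at lvl 0.
Iteration 1: rows with depends_on in {2} -> tag (id 3, lvl 1), init (id 5, lvl 1).
Iteration 2: lvl < 1 fails for all current rows; recursion stops.
Total rows emitted: 3.

3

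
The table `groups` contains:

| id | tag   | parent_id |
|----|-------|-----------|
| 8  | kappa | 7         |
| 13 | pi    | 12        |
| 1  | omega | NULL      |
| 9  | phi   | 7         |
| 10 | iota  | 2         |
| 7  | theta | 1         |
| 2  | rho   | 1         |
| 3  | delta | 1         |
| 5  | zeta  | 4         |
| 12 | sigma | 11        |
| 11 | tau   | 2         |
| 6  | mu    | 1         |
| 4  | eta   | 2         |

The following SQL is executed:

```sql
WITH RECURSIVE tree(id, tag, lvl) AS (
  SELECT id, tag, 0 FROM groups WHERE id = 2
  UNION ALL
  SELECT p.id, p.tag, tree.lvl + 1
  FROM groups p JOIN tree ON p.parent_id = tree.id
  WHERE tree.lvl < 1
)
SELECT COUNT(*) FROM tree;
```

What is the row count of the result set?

4

Base: id=2 (rho) at lvl 0.
Iteration 1: rows with parent_id in {2} -> eta (id 4, lvl 1), iota (id 10, lvl 1), tau (id 11, lvl 1).
Iteration 2: lvl < 1 fails for all current rows; recursion stops.
Total rows emitted: 4.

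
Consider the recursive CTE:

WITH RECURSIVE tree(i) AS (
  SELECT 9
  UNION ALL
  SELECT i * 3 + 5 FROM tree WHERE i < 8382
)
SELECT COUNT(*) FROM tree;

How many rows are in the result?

Base: i=9.
Iteration 1: 9 < 8382 holds -> i = 9 * 3 + 5 = 32.
Iteration 2: 32 < 8382 holds -> i = 32 * 3 + 5 = 101.
Iteration 3: 101 < 8382 holds -> i = 101 * 3 + 5 = 308.
Iteration 4: 308 < 8382 holds -> i = 308 * 3 + 5 = 929.
Iteration 5: 929 < 8382 holds -> i = 929 * 3 + 5 = 2792.
Iteration 6: 2792 < 8382 holds -> i = 2792 * 3 + 5 = 8381.
Iteration 7: 8381 < 8382 holds -> i = 8381 * 3 + 5 = 25148.
Iteration 8: 25148 < 8382 fails; recursion stops.
Total rows emitted: 8.

8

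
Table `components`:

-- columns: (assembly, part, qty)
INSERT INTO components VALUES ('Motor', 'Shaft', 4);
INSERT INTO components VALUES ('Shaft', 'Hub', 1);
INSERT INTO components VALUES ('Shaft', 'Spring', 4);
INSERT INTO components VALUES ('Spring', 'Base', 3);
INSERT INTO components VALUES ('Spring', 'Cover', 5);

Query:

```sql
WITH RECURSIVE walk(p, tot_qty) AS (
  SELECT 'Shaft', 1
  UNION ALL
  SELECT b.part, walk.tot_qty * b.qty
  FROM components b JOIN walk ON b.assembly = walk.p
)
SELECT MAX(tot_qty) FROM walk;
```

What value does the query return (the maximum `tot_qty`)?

Base: (Shaft, tot_qty=1).
Iteration 1: components of {Shaft} -> Hub = 1*1 = 1, Spring = 1*4 = 4.
Iteration 2: components of {Hub,Spring} -> Base = 4*3 = 12, Cover = 4*5 = 20.
Iteration 3: no further components; recursion stops.
tot_qty values: 1, 1, 4, 12, 20; the maximum is 20.

20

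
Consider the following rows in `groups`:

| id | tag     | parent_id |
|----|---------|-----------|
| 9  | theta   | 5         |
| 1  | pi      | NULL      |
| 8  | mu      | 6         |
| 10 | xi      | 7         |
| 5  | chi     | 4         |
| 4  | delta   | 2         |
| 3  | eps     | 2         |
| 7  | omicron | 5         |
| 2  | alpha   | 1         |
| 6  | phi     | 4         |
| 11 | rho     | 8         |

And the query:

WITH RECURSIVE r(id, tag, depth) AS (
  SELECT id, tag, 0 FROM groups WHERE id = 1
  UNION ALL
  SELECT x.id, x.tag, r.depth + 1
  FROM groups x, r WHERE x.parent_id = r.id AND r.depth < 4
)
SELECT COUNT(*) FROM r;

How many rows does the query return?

Base: id=1 (pi) at depth 0.
Iteration 1: rows with parent_id in {1} -> alpha (id 2, depth 1).
Iteration 2: rows with parent_id in {2} -> eps (id 3, depth 2), delta (id 4, depth 2).
Iteration 3: rows with parent_id in {3,4} -> chi (id 5, depth 3), phi (id 6, depth 3).
Iteration 4: rows with parent_id in {5,6} -> omicron (id 7, depth 4), mu (id 8, depth 4), theta (id 9, depth 4).
Iteration 5: depth < 4 fails for all current rows; recursion stops.
Total rows emitted: 9.

9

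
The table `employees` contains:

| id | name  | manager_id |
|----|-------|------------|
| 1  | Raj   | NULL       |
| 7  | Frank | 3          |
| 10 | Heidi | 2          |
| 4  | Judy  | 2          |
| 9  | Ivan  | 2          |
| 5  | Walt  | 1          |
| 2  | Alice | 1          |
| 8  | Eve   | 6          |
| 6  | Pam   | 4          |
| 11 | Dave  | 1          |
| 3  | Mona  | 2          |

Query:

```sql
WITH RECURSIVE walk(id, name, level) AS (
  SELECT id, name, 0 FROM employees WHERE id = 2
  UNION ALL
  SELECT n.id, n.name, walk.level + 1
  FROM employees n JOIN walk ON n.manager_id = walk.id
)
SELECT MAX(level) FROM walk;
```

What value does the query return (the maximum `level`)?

Base: id=2 (Alice) at level 0.
Iteration 1: rows with manager_id in {2} -> Mona (id 3, level 1), Judy (id 4, level 1), Ivan (id 9, level 1), Heidi (id 10, level 1).
Iteration 2: rows with manager_id in {3,4,9,10} -> Pam (id 6, level 2), Frank (id 7, level 2).
Iteration 3: rows with manager_id in {6,7} -> Eve (id 8, level 3).
Iteration 4: no rows with manager_id in {8}; recursion stops.
level values: 0, 1, 1, 1, 1, 2, 2, 3; the maximum is 3.

3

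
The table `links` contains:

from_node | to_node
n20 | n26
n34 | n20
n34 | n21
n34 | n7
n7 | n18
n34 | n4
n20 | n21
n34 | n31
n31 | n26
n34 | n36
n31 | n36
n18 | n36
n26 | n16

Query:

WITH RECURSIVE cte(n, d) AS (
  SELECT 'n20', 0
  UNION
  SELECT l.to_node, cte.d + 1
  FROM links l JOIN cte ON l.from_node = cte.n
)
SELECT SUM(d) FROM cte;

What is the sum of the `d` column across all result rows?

4

Base: (n20, d=0).
Iteration 1: edges from {n20} -> (n21, d=1), (n26, d=1).
Iteration 2: edges from {n21,n26} -> (n16, d=2).
Iteration 3: no outgoing edges from {n16}; recursion stops.
SUM(d) = 0 + 1 + 1 + 2 = 4.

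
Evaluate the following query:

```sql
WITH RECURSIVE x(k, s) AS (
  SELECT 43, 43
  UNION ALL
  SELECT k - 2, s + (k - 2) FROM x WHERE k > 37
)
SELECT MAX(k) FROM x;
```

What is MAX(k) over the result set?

Base: k=43, s=43.
Iteration 1: 43 > 37 holds -> k = 43 - 2 = 41, s = 43 + 41 = 84.
Iteration 2: 41 > 37 holds -> k = 41 - 2 = 39, s = 84 + 39 = 123.
Iteration 3: 39 > 37 holds -> k = 39 - 2 = 37, s = 123 + 37 = 160.
Iteration 4: 37 > 37 fails; recursion stops.
k values: 43, 41, 39, 37; the maximum is 43.

43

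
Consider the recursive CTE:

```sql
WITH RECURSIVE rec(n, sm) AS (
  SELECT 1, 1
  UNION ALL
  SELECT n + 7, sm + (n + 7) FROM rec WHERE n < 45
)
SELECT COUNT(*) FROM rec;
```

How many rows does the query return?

Base: n=1, sm=1.
Iteration 1: 1 < 45 holds -> n = 1 + 7 = 8, sm = 1 + 8 = 9.
Iteration 2: 8 < 45 holds -> n = 8 + 7 = 15, sm = 9 + 15 = 24.
Iteration 3: 15 < 45 holds -> n = 15 + 7 = 22, sm = 24 + 22 = 46.
Iteration 4: 22 < 45 holds -> n = 22 + 7 = 29, sm = 46 + 29 = 75.
Iteration 5: 29 < 45 holds -> n = 29 + 7 = 36, sm = 75 + 36 = 111.
Iteration 6: 36 < 45 holds -> n = 36 + 7 = 43, sm = 111 + 43 = 154.
Iteration 7: 43 < 45 holds -> n = 43 + 7 = 50, sm = 154 + 50 = 204.
Iteration 8: 50 < 45 fails; recursion stops.
Total rows emitted: 8.

8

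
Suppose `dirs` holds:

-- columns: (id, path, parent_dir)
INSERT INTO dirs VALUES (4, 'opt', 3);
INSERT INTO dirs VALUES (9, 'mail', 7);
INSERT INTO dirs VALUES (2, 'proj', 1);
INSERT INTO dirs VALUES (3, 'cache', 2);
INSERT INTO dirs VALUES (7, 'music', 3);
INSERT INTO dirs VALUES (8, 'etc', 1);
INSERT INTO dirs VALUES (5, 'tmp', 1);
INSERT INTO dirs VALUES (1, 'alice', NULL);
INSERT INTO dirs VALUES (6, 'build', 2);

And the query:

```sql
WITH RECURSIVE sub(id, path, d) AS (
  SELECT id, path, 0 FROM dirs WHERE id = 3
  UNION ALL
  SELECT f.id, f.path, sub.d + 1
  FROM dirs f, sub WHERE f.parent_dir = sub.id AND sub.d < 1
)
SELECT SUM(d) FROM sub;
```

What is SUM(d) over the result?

2

Base: id=3 (cache) at d 0.
Iteration 1: rows with parent_dir in {3} -> opt (id 4, d 1), music (id 7, d 1).
Iteration 2: d < 1 fails for all current rows; recursion stops.
SUM(d) = 0 + 1 + 1 = 2.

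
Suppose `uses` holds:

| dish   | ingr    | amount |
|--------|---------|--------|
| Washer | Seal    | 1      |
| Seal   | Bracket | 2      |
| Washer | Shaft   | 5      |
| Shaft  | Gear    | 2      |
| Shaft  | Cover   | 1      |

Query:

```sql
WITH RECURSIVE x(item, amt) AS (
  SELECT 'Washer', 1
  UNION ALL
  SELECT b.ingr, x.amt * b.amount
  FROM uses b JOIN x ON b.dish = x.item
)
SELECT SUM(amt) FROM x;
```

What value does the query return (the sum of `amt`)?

Base: (Washer, amt=1).
Iteration 1: components of {Washer} -> Seal = 1*1 = 1, Shaft = 1*5 = 5.
Iteration 2: components of {Seal,Shaft} -> Bracket = 1*2 = 2, Cover = 5*1 = 5, Gear = 5*2 = 10.
Iteration 3: no further components; recursion stops.
SUM(amt) = 1 + 1 + 5 + 2 + 10 + 5 = 24.

24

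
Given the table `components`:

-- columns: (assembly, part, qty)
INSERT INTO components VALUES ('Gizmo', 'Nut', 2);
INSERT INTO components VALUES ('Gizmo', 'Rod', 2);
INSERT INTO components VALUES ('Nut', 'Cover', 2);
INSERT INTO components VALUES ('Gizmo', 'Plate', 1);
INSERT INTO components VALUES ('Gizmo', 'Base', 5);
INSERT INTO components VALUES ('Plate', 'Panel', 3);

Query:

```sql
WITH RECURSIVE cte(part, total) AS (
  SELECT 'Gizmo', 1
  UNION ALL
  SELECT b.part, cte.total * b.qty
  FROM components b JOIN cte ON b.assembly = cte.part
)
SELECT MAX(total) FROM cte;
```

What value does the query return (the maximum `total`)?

5

Base: (Gizmo, total=1).
Iteration 1: components of {Gizmo} -> Base = 1*5 = 5, Nut = 1*2 = 2, Plate = 1*1 = 1, Rod = 1*2 = 2.
Iteration 2: components of {Base,Nut,Plate,Rod} -> Cover = 2*2 = 4, Panel = 1*3 = 3.
Iteration 3: no further components; recursion stops.
total values: 1, 2, 2, 1, 5, 4, 3; the maximum is 5.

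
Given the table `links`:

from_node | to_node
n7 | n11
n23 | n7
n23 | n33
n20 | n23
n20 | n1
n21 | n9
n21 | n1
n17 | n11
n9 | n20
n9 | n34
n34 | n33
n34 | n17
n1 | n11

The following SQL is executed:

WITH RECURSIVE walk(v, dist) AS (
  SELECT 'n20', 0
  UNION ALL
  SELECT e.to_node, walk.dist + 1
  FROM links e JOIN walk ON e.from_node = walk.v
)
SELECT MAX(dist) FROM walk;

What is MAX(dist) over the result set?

Base: (n20, dist=0).
Iteration 1: edges from {n20} -> (n1, dist=1), (n23, dist=1).
Iteration 2: edges from {n1,n23} -> (n11, dist=2), (n33, dist=2), (n7, dist=2).
Iteration 3: edges from {n11,n33,n7} -> (n11, dist=3).
Iteration 4: no outgoing edges from {n11}; recursion stops.
dist values: 0, 1, 1, 2, 2, 2, 3; the maximum is 3.

3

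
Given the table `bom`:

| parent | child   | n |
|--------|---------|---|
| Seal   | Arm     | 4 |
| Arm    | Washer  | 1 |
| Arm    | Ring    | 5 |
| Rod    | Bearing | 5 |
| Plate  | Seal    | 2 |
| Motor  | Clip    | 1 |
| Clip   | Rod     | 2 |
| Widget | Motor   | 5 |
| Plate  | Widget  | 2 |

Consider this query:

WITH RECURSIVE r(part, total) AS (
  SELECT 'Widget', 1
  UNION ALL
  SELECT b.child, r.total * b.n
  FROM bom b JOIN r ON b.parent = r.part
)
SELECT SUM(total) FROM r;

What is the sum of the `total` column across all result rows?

Base: (Widget, total=1).
Iteration 1: components of {Widget} -> Motor = 1*5 = 5.
Iteration 2: components of {Motor} -> Clip = 5*1 = 5.
Iteration 3: components of {Clip} -> Rod = 5*2 = 10.
Iteration 4: components of {Rod} -> Bearing = 10*5 = 50.
Iteration 5: no further components; recursion stops.
SUM(total) = 1 + 5 + 5 + 10 + 50 = 71.

71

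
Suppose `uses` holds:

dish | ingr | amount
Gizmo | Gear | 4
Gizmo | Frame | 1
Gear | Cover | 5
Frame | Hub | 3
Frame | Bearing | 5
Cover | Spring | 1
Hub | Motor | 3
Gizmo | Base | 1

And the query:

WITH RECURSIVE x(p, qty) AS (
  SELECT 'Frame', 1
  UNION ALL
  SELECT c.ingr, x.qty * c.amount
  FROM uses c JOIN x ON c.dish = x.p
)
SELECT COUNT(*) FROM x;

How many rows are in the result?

4

Base: (Frame, qty=1).
Iteration 1: components of {Frame} -> Bearing = 1*5 = 5, Hub = 1*3 = 3.
Iteration 2: components of {Bearing,Hub} -> Motor = 3*3 = 9.
Iteration 3: no further components; recursion stops.
Total rows emitted: 4.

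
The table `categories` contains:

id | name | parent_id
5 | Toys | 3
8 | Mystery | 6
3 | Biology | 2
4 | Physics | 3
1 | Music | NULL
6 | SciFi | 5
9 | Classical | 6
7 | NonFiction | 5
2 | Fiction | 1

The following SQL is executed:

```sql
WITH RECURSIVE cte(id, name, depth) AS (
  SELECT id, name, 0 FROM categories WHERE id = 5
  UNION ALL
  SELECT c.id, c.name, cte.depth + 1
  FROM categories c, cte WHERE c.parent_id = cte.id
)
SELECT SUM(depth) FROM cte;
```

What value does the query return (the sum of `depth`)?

Base: id=5 (Toys) at depth 0.
Iteration 1: rows with parent_id in {5} -> SciFi (id 6, depth 1), NonFiction (id 7, depth 1).
Iteration 2: rows with parent_id in {6,7} -> Mystery (id 8, depth 2), Classical (id 9, depth 2).
Iteration 3: no rows with parent_id in {8,9}; recursion stops.
SUM(depth) = 0 + 1 + 1 + 2 + 2 = 6.

6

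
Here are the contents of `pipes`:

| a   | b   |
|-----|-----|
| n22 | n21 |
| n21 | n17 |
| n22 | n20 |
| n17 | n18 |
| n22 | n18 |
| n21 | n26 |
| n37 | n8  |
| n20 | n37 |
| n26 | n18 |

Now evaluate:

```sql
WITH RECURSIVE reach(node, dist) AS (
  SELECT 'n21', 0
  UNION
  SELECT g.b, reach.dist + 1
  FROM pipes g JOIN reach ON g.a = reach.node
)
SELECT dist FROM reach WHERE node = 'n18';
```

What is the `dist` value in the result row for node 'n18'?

2

Base: (n21, dist=0).
Iteration 1: edges from {n21} -> (n17, dist=1), (n26, dist=1).
Iteration 2: edges from {n17,n26} -> (n18, dist=2). [UNION drops 1 duplicate row(s)]
Iteration 3: no outgoing edges from {n18}; recursion stops.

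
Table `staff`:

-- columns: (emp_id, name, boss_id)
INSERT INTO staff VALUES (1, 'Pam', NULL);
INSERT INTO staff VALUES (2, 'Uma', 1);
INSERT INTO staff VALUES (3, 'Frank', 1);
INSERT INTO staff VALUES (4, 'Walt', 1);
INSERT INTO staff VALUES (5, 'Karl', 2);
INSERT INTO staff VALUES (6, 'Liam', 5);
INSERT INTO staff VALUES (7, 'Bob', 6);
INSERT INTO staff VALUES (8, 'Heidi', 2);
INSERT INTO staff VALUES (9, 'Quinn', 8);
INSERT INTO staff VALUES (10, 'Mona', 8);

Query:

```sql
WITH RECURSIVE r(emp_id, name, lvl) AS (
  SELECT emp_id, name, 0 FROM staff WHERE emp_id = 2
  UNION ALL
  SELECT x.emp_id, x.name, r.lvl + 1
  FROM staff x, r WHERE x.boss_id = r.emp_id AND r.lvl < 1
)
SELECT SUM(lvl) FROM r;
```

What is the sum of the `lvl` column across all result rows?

Base: emp_id=2 (Uma) at lvl 0.
Iteration 1: rows with boss_id in {2} -> Karl (id 5, lvl 1), Heidi (id 8, lvl 1).
Iteration 2: lvl < 1 fails for all current rows; recursion stops.
SUM(lvl) = 0 + 1 + 1 = 2.

2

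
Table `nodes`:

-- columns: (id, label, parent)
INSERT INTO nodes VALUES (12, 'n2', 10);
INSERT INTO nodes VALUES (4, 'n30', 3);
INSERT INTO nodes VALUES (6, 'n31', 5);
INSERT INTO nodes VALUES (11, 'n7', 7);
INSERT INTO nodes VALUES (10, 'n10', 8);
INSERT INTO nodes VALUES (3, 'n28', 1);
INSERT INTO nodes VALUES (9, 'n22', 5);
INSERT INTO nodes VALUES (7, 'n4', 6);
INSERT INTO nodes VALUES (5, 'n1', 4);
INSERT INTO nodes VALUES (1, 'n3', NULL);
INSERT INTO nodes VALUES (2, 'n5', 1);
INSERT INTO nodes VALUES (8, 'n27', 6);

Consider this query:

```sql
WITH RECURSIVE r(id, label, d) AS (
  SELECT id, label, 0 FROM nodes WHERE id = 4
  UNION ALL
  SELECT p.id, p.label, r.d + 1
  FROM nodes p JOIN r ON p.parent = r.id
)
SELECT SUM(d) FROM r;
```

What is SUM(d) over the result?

24

Base: id=4 (n30) at d 0.
Iteration 1: rows with parent in {4} -> n1 (id 5, d 1).
Iteration 2: rows with parent in {5} -> n31 (id 6, d 2), n22 (id 9, d 2).
Iteration 3: rows with parent in {6,9} -> n4 (id 7, d 3), n27 (id 8, d 3).
Iteration 4: rows with parent in {7,8} -> n10 (id 10, d 4), n7 (id 11, d 4).
Iteration 5: rows with parent in {10,11} -> n2 (id 12, d 5).
Iteration 6: no rows with parent in {12}; recursion stops.
SUM(d) = 0 + 1 + 2 + 2 + 3 + 3 + 4 + 4 + 5 = 24.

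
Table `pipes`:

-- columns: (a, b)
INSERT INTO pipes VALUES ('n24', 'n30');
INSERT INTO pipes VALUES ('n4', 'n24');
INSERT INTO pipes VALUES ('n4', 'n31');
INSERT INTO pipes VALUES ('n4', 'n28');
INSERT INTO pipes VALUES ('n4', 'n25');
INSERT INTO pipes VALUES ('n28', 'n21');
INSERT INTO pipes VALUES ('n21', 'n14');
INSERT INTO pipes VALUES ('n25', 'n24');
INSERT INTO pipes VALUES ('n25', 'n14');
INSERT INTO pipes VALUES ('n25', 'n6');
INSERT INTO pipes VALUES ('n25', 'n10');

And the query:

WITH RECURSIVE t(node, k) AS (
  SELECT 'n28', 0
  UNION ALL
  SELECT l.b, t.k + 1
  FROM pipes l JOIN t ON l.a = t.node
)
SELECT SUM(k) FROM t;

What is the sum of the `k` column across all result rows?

3

Base: (n28, k=0).
Iteration 1: edges from {n28} -> (n21, k=1).
Iteration 2: edges from {n21} -> (n14, k=2).
Iteration 3: no outgoing edges from {n14}; recursion stops.
SUM(k) = 0 + 1 + 2 = 3.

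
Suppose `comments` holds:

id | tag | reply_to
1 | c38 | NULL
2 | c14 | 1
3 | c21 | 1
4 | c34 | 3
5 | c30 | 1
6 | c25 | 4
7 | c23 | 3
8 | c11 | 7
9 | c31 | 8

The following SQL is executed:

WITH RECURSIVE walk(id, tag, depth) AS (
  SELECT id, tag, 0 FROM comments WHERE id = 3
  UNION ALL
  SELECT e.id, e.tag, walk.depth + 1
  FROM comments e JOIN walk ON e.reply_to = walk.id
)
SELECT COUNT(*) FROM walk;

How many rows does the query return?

Base: id=3 (c21) at depth 0.
Iteration 1: rows with reply_to in {3} -> c34 (id 4, depth 1), c23 (id 7, depth 1).
Iteration 2: rows with reply_to in {4,7} -> c25 (id 6, depth 2), c11 (id 8, depth 2).
Iteration 3: rows with reply_to in {6,8} -> c31 (id 9, depth 3).
Iteration 4: no rows with reply_to in {9}; recursion stops.
Total rows emitted: 6.

6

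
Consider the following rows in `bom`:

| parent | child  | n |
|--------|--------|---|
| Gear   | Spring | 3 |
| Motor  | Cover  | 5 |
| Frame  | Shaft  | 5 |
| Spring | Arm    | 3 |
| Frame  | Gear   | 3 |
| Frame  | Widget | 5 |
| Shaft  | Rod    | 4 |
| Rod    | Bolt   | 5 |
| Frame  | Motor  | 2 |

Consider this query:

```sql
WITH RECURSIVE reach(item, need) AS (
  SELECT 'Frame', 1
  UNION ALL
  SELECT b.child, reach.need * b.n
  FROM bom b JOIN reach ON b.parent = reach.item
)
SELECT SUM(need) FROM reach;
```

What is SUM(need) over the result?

182

Base: (Frame, need=1).
Iteration 1: components of {Frame} -> Gear = 1*3 = 3, Motor = 1*2 = 2, Shaft = 1*5 = 5, Widget = 1*5 = 5.
Iteration 2: components of {Gear,Motor,Shaft,Widget} -> Cover = 2*5 = 10, Rod = 5*4 = 20, Spring = 3*3 = 9.
Iteration 3: components of {Cover,Rod,Spring} -> Arm = 9*3 = 27, Bolt = 20*5 = 100.
Iteration 4: no further components; recursion stops.
SUM(need) = 1 + 3 + 5 + 2 + 5 + 9 + 20 + 10 + 27 + 100 = 182.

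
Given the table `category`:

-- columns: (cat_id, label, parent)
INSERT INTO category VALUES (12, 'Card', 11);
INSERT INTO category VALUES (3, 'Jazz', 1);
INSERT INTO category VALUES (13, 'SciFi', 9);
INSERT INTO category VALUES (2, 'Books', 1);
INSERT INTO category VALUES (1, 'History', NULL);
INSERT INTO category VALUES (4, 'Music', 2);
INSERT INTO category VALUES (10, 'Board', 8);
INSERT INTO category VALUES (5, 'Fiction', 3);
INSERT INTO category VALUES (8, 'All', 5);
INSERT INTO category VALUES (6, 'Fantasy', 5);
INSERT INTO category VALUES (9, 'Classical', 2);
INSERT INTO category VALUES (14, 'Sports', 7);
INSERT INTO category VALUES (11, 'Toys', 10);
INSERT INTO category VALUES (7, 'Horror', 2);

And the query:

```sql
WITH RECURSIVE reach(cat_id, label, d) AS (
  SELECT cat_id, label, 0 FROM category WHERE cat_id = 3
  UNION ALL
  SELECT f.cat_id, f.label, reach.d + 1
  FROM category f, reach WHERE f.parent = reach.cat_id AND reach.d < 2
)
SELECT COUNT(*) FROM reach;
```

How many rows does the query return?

4

Base: cat_id=3 (Jazz) at d 0.
Iteration 1: rows with parent in {3} -> Fiction (id 5, d 1).
Iteration 2: rows with parent in {5} -> Fantasy (id 6, d 2), All (id 8, d 2).
Iteration 3: d < 2 fails for all current rows; recursion stops.
Total rows emitted: 4.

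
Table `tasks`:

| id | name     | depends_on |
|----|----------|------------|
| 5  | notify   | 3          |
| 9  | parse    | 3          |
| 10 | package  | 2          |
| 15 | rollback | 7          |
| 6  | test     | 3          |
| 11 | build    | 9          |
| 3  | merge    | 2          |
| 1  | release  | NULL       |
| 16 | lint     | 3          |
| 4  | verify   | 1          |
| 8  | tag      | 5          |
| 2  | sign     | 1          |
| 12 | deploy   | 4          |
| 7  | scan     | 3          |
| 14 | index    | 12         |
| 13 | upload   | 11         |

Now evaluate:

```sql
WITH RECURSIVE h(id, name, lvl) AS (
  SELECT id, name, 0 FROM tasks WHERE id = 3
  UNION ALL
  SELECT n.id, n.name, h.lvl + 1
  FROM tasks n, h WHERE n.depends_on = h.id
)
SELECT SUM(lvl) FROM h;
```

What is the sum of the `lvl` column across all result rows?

Base: id=3 (merge) at lvl 0.
Iteration 1: rows with depends_on in {3} -> notify (id 5, lvl 1), test (id 6, lvl 1), scan (id 7, lvl 1), parse (id 9, lvl 1), lint (id 16, lvl 1).
Iteration 2: rows with depends_on in {5,6,7,9,16} -> tag (id 8, lvl 2), build (id 11, lvl 2), rollback (id 15, lvl 2).
Iteration 3: rows with depends_on in {8,11,15} -> upload (id 13, lvl 3).
Iteration 4: no rows with depends_on in {13}; recursion stops.
SUM(lvl) = 0 + 1 + 1 + 1 + 1 + 1 + 2 + 2 + 2 + 3 = 14.

14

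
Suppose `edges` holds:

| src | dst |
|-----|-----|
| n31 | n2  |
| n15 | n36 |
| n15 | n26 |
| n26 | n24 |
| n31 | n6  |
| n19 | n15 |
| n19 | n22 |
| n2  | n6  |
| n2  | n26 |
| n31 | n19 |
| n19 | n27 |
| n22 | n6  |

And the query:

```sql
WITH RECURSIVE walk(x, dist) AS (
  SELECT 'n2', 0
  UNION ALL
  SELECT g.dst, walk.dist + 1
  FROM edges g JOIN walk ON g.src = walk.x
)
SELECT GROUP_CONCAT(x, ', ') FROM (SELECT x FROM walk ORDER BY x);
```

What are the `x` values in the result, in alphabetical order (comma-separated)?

Base: (n2, dist=0).
Iteration 1: edges from {n2} -> (n26, dist=1), (n6, dist=1).
Iteration 2: edges from {n26,n6} -> (n24, dist=2).
Iteration 3: no outgoing edges from {n24}; recursion stops.

n2, n24, n26, n6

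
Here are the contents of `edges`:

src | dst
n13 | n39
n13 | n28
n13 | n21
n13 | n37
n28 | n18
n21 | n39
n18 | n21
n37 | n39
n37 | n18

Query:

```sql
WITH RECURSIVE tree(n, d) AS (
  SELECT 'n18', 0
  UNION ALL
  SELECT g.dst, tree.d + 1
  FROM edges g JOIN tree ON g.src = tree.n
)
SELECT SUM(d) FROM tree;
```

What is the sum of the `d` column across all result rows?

Base: (n18, d=0).
Iteration 1: edges from {n18} -> (n21, d=1).
Iteration 2: edges from {n21} -> (n39, d=2).
Iteration 3: no outgoing edges from {n39}; recursion stops.
SUM(d) = 0 + 1 + 2 = 3.

3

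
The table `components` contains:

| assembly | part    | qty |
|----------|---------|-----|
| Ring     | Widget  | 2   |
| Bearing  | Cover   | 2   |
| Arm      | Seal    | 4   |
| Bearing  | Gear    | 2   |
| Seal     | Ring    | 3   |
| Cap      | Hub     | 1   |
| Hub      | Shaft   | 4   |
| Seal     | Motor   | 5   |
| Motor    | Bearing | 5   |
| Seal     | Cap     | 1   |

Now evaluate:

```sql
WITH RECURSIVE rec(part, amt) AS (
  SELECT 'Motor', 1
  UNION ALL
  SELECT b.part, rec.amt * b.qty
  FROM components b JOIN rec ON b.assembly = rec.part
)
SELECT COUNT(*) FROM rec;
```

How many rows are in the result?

4

Base: (Motor, amt=1).
Iteration 1: components of {Motor} -> Bearing = 1*5 = 5.
Iteration 2: components of {Bearing} -> Cover = 5*2 = 10, Gear = 5*2 = 10.
Iteration 3: no further components; recursion stops.
Total rows emitted: 4.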